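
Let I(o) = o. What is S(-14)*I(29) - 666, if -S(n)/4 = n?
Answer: 958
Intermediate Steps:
S(n) = -4*n
S(-14)*I(29) - 666 = -4*(-14)*29 - 666 = 56*29 - 666 = 1624 - 666 = 958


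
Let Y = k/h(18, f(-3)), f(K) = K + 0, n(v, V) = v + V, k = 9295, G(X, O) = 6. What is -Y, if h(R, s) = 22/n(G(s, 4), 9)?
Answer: -12675/2 ≈ -6337.5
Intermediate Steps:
n(v, V) = V + v
f(K) = K
h(R, s) = 22/15 (h(R, s) = 22/(9 + 6) = 22/15)
Y = 12675/2 (Y = 9295/(22/15) = 9295*(15/22) = 12675/2 ≈ 6337.5)
-Y = -1*12675/2 = -12675/2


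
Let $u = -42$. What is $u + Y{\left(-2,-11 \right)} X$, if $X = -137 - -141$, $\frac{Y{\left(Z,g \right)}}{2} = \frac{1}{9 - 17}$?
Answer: $-43$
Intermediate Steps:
$Y{\left(Z,g \right)} = - \frac{1}{4}$ ($Y{\left(Z,g \right)} = \frac{2}{9 - 17} = \frac{2}{-8} = 2 \left(- \frac{1}{8}\right) = - \frac{1}{4}$)
$X = 4$ ($X = -137 + 141 = 4$)
$u + Y{\left(-2,-11 \right)} X = -42 - 1 = -43$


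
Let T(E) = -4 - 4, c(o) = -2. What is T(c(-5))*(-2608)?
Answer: 20864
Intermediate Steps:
T(E) = -8
T(c(-5))*(-2608) = -8*(-2608) = 20864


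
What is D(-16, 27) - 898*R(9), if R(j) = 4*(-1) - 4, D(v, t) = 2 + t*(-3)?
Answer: 7105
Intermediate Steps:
D(v, t) = 2 - 3*t
R(j) = -8 (R(j) = -4 - 4 = -8)
D(-16, 27) - 898*R(9) = (2 - 3*27) - 898*(-8) = (2 - 81) + 7184 = -79 + 7184 = 7105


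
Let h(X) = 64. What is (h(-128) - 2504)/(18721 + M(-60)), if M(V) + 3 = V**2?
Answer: -1220/11159 ≈ -0.10933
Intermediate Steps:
M(V) = -3 + V**2
(h(-128) - 2504)/(18721 + M(-60)) = (64 - 2504)/(18721 + (-3 + (-60)**2)) = -2440/(18721 + (-3 + 3600)) = -2440/(18721 + 3597) = -2440/22318 = -2440*1/22318 = -1220/11159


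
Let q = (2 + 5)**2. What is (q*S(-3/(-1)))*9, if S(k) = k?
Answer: 1323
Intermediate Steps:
q = 49 (q = 7**2 = 49)
(q*S(-3/(-1)))*9 = (49*(-3/(-1)))*9 = (49*(-3*(-1)))*9 = (49*3)*9 = 147*9 = 1323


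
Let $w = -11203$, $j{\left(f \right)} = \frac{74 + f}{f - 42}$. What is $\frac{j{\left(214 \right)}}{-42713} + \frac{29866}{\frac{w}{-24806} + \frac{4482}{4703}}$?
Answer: $\frac{6399371301659372420}{300970006180459} \approx 21263.0$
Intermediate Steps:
$j{\left(f \right)} = \frac{74 + f}{-42 + f}$
$\frac{j{\left(214 \right)}}{-42713} + \frac{29866}{\frac{w}{-24806} + \frac{4482}{4703}} = \frac{\frac{1}{-42 + 214} \left(74 + 214\right)}{-42713} + \frac{29866}{- \frac{11203}{-24806} + \frac{4482}{4703}} = \frac{1}{172} \cdot 288 \left(- \frac{1}{42713}\right) + \frac{29866}{\left(-11203\right) \left(- \frac{1}{24806}\right) + 4482 \cdot \frac{1}{4703}} = \frac{1}{172} \cdot 288 \left(- \frac{1}{42713}\right) + \frac{29866}{\frac{11203}{24806} + \frac{4482}{4703}} = \frac{72}{43} \left(- \frac{1}{42713}\right) + \frac{29866}{\frac{163868201}{116662618}} = - \frac{72}{1836659} + 29866 \cdot \frac{116662618}{163868201} = - \frac{72}{1836659} + \frac{3484245749188}{163868201} = \frac{6399371301659372420}{300970006180459}$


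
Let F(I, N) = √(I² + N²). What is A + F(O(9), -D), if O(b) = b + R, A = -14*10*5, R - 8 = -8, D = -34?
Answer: -700 + √1237 ≈ -664.83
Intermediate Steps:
R = 0 (R = 8 - 8 = 0)
A = -700 (A = -140*5 = -700)
O(b) = b (O(b) = b + 0 = b)
A + F(O(9), -D) = -700 + √(9² + (-1*(-34))²) = -700 + √(81 + 34²) = -700 + √(81 + 1156) = -700 + √1237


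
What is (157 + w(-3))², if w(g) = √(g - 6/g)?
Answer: (157 + I)² ≈ 24648.0 + 314.0*I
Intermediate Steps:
(157 + w(-3))² = (157 + √(-3 - 6/(-3)))² = (157 + √(-3 - 6*(-⅓)))² = (157 + √(-3 + 2))² = (157 + √(-1))² = (157 + I)²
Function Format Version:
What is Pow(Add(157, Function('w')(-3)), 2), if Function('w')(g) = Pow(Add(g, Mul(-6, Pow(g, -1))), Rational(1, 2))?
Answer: Pow(Add(157, I), 2) ≈ Add(24648., Mul(314.0, I))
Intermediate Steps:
Pow(Add(157, Function('w')(-3)), 2) = Pow(Add(157, Pow(Add(-3, Mul(-6, Pow(-3, -1))), Rational(1, 2))), 2) = Pow(Add(157, Pow(Add(-3, Mul(-6, Rational(-1, 3))), Rational(1, 2))), 2) = Pow(Add(157, Pow(Add(-3, 2), Rational(1, 2))), 2) = Pow(Add(157, Pow(-1, Rational(1, 2))), 2) = Pow(Add(157, I), 2)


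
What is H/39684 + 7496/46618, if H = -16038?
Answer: -37515685/154165726 ≈ -0.24335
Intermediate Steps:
H/39684 + 7496/46618 = -16038/39684 + 7496/46618 = -16038*1/39684 + 7496*(1/46618) = -2673/6614 + 3748/23309 = -37515685/154165726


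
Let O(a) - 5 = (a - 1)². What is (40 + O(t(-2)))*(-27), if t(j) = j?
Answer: -1458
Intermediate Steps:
O(a) = 5 + (-1 + a)² (O(a) = 5 + (a - 1)² = 5 + (-1 + a)²)
(40 + O(t(-2)))*(-27) = (40 + (5 + (-1 - 2)²))*(-27) = (40 + (5 + (-3)²))*(-27) = (40 + (5 + 9))*(-27) = (40 + 14)*(-27) = 54*(-27) = -1458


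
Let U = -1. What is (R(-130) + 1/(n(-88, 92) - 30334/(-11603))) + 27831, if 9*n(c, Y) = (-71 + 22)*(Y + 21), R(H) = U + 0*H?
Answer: 1780363058723/63972805 ≈ 27830.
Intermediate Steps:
R(H) = -1 (R(H) = -1 + 0*H = -1 + 0 = -1)
n(c, Y) = -343/3 - 49*Y/9 (n(c, Y) = ((-71 + 22)*(Y + 21))/9 = (-49*(21 + Y))/9 = (-1029 - 49*Y)/9 = -343/3 - 49*Y/9)
(R(-130) + 1/(n(-88, 92) - 30334/(-11603))) + 27831 = (-1 + 1/((-343/3 - 49/9*92) - 30334/(-11603))) + 27831 = (-1 + 1/((-343/3 - 4508/9) - 30334*(-1/11603))) + 27831 = (-1 + 1/(-5537/9 + 30334/11603)) + 27831 = (-1 + 1/(-63972805/104427)) + 27831 = (-1 - 104427/63972805) + 27831 = -64077232/63972805 + 27831 = 1780363058723/63972805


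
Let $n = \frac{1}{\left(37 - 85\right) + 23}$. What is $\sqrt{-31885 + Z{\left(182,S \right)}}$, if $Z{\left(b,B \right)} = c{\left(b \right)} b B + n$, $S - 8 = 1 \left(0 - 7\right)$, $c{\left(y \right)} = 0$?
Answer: $\frac{i \sqrt{797126}}{5} \approx 178.56 i$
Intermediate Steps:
$n = - \frac{1}{25}$ ($n = \frac{1}{\left(37 - 85\right) + 23} = \frac{1}{-48 + 23} = \frac{1}{-25} = - \frac{1}{25} \approx -0.04$)
$S = 1$ ($S = 8 + 1 \left(0 - 7\right) = 8 + 1 \left(-7\right) = 8 - 7 = 1$)
$Z{\left(b,B \right)} = - \frac{1}{25}$ ($Z{\left(b,B \right)} = 0 b B - \frac{1}{25} = 0 B - \frac{1}{25} = 0 - \frac{1}{25} = - \frac{1}{25}$)
$\sqrt{-31885 + Z{\left(182,S \right)}} = \sqrt{-31885 - \frac{1}{25}} = \sqrt{- \frac{797126}{25}} = \frac{i \sqrt{797126}}{5}$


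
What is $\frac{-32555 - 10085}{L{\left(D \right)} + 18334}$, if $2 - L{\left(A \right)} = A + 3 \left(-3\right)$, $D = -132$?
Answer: $- \frac{42640}{18477} \approx -2.3077$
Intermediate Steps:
$L{\left(A \right)} = 11 - A$ ($L{\left(A \right)} = 2 - \left(A + 3 \left(-3\right)\right) = 2 - \left(A - 9\right) = 2 - \left(-9 + A\right) = 11 - A$)
$\frac{-32555 - 10085}{L{\left(D \right)} + 18334} = \frac{-32555 - 10085}{\left(11 - -132\right) + 18334} = - \frac{42640}{\left(11 + 132\right) + 18334} = - \frac{42640}{143 + 18334} = - \frac{42640}{18477}$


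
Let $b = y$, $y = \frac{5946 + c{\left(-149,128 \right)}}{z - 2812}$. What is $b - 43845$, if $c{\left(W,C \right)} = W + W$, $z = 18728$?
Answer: $- \frac{174457843}{3979} \approx -43845.0$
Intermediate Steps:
$c{\left(W,C \right)} = 2 W$
$y = \frac{1412}{3979}$ ($y = \frac{5946 + 2 \left(-149\right)}{18728 - 2812} = \frac{5946 - 298}{15916} = 5648 \cdot \frac{1}{15916} = \frac{1412}{3979} \approx 0.35486$)
$b = \frac{1412}{3979} \approx 0.35486$
$b - 43845 = \frac{1412}{3979} - 43845 = - \frac{174457843}{3979}$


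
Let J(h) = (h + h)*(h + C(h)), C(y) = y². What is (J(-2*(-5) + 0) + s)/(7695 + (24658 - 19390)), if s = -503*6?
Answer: -818/12963 ≈ -0.063103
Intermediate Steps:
s = -3018
J(h) = 2*h*(h + h²) (J(h) = (h + h)*(h + h²) = (2*h)*(h + h²) = 2*h*(h + h²))
(J(-2*(-5) + 0) + s)/(7695 + (24658 - 19390)) = (2*(-2*(-5) + 0)²*(1 + (-2*(-5) + 0)) - 3018)/(7695 + (24658 - 19390)) = (2*(10 + 0)²*(1 + (10 + 0)) - 3018)/(7695 + 5268) = (2*10²*(1 + 10) - 3018)/12963 = (2*100*11 - 3018)*(1/12963) = (2200 - 3018)*(1/12963) = -818*1/12963 = -818/12963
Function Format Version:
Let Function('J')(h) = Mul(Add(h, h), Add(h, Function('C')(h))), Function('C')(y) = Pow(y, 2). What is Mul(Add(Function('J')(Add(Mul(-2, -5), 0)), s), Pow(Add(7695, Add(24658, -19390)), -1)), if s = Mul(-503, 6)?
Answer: Rational(-818, 12963) ≈ -0.063103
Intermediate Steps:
s = -3018
Function('J')(h) = Mul(2, h, Add(h, Pow(h, 2))) (Function('J')(h) = Mul(Add(h, h), Add(h, Pow(h, 2))) = Mul(Mul(2, h), Add(h, Pow(h, 2))) = Mul(2, h, Add(h, Pow(h, 2))))
Mul(Add(Function('J')(Add(Mul(-2, -5), 0)), s), Pow(Add(7695, Add(24658, -19390)), -1)) = Mul(Add(Mul(2, Pow(Add(Mul(-2, -5), 0), 2), Add(1, Add(Mul(-2, -5), 0))), -3018), Pow(Add(7695, Add(24658, -19390)), -1)) = Mul(Add(Mul(2, Pow(Add(10, 0), 2), Add(1, Add(10, 0))), -3018), Pow(Add(7695, 5268), -1)) = Mul(Add(Mul(2, Pow(10, 2), Add(1, 10)), -3018), Pow(12963, -1)) = Mul(Add(Mul(2, 100, 11), -3018), Rational(1, 12963)) = Mul(Add(2200, -3018), Rational(1, 12963)) = Mul(-818, Rational(1, 12963)) = Rational(-818, 12963)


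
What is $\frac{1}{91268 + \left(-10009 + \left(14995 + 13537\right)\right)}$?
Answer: $\frac{1}{109791} \approx 9.1082 \cdot 10^{-6}$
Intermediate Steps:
$\frac{1}{91268 + \left(-10009 + \left(14995 + 13537\right)\right)} = \frac{1}{91268 + \left(-10009 + 28532\right)} = \frac{1}{91268 + 18523} = \frac{1}{109791}$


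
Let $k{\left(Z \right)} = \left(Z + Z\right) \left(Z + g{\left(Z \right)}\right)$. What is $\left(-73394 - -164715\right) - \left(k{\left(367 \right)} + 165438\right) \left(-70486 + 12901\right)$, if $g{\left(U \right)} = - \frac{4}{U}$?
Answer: $25038510001$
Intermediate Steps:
$k{\left(Z \right)} = 2 Z \left(Z - \frac{4}{Z}\right)$ ($k{\left(Z \right)} = \left(Z + Z\right) \left(Z - \frac{4}{Z}\right) = 2 Z \left(Z - \frac{4}{Z}\right)$)
$\left(-73394 - -164715\right) - \left(k{\left(367 \right)} + 165438\right) \left(-70486 + 12901\right) = \left(-73394 - -164715\right) - \left(\left(-8 + 2 \cdot 367^{2}\right) + 165438\right) \left(-70486 + 12901\right) = \left(-73394 + 164715\right) - \left(\left(-8 + 2 \cdot 134689\right) + 165438\right) \left(-57585\right) = 91321 - \left(\left(-8 + 269378\right) + 165438\right) \left(-57585\right) = 91321 - \left(269370 + 165438\right) \left(-57585\right) = 91321 - 434808 \left(-57585\right) = 91321 - -25038418680 = 91321 + 25038418680 = 25038510001$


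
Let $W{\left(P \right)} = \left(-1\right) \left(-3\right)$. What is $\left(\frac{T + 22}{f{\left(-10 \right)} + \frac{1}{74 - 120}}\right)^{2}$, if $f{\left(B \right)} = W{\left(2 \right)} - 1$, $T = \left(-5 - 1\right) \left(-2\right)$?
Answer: $\frac{2446096}{8281} \approx 295.39$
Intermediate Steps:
$W{\left(P \right)} = 3$
$T = 12$ ($T = \left(-6\right) \left(-2\right) = 12$)
$f{\left(B \right)} = 2$ ($f{\left(B \right)} = 3 - 1 = 2$)
$\left(\frac{T + 22}{f{\left(-10 \right)} + \frac{1}{74 - 120}}\right)^{2} = \left(\frac{12 + 22}{2 + \frac{1}{74 - 120}}\right)^{2} = \left(\frac{34}{2 + \frac{1}{-46}}\right)^{2} = \left(\frac{34}{2 - \frac{1}{46}}\right)^{2} = \left(\frac{34}{\frac{91}{46}}\right)^{2} = \left(34 \cdot \frac{46}{91}\right)^{2} = \left(\frac{1564}{91}\right)^{2} = \frac{2446096}{8281}$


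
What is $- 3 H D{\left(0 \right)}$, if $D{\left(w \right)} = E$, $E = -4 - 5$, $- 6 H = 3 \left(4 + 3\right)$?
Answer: $- \frac{189}{2} \approx -94.5$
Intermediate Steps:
$H = - \frac{7}{2}$ ($H = - \frac{3 \left(4 + 3\right)}{6} = - \frac{3 \cdot 7}{6} = \left(- \frac{1}{6}\right) 21 = - \frac{7}{2} \approx -3.5$)
$E = -9$
$D{\left(w \right)} = -9$
$- 3 H D{\left(0 \right)} = \left(-3\right) \left(- \frac{7}{2}\right) \left(-9\right) = \frac{21}{2} \left(-9\right) = - \frac{189}{2}$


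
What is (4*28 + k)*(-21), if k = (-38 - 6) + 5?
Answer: -1533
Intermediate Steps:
k = -39 (k = -44 + 5 = -39)
(4*28 + k)*(-21) = (4*28 - 39)*(-21) = (112 - 39)*(-21) = 73*(-21) = -1533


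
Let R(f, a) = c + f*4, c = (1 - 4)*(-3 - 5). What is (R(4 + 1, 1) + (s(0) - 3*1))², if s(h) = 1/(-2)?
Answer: 6561/4 ≈ 1640.3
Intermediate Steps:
c = 24 (c = -3*(-8) = 24)
s(h) = -½
R(f, a) = 24 + 4*f (R(f, a) = 24 + f*4 = 24 + 4*f)
(R(4 + 1, 1) + (s(0) - 3*1))² = ((24 + 4*(4 + 1)) + (-½ - 3*1))² = ((24 + 4*5) + (-½ - 3))² = ((24 + 20) - 7/2)² = (44 - 7/2)² = (81/2)² = 6561/4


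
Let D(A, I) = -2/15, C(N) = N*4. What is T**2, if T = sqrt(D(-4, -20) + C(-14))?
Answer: -842/15 ≈ -56.133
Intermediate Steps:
C(N) = 4*N
D(A, I) = -2/15 (D(A, I) = -2*1/15 = -2/15)
T = I*sqrt(12630)/15 (T = sqrt(-2/15 + 4*(-14)) = sqrt(-2/15 - 56) = sqrt(-842/15) = I*sqrt(12630)/15 ≈ 7.4922*I)
T**2 = (I*sqrt(12630)/15)**2 = -842/15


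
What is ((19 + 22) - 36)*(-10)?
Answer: -50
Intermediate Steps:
((19 + 22) - 36)*(-10) = (41 - 36)*(-10) = 5*(-10) = -50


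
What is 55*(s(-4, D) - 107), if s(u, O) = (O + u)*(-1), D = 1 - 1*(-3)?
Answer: -5885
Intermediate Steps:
D = 4 (D = 1 + 3 = 4)
s(u, O) = -O - u
55*(s(-4, D) - 107) = 55*((-1*4 - 1*(-4)) - 107) = 55*((-4 + 4) - 107) = 55*(0 - 107) = 55*(-107) = -5885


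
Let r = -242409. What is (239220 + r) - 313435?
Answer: -316624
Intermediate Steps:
(239220 + r) - 313435 = (239220 - 242409) - 313435 = -3189 - 313435 = -316624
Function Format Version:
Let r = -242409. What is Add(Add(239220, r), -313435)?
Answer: -316624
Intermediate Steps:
Add(Add(239220, r), -313435) = Add(Add(239220, -242409), -313435) = Add(-3189, -313435) = -316624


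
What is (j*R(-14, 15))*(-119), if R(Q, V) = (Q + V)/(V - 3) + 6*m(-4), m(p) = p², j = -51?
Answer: 2332519/4 ≈ 5.8313e+5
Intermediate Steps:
R(Q, V) = 96 + (Q + V)/(-3 + V) (R(Q, V) = (Q + V)/(V - 3) + 6*(-4)² = (Q + V)/(-3 + V) + 6*16 = (Q + V)/(-3 + V) + 96 = 96 + (Q + V)/(-3 + V))
(j*R(-14, 15))*(-119) = -51*(-288 - 14 + 97*15)/(-3 + 15)*(-119) = -51*(-288 - 14 + 1455)/12*(-119) = -17*1153/4*(-119) = -51*1153/12*(-119) = -19601/4*(-119) = 2332519/4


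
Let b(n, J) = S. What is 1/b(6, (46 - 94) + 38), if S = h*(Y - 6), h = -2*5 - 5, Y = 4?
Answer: 1/30 ≈ 0.033333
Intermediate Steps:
h = -15 (h = -10 - 5 = -15)
S = 30 (S = -15*(4 - 6) = -15*(-2) = 30)
b(n, J) = 30
1/b(6, (46 - 94) + 38) = 1/30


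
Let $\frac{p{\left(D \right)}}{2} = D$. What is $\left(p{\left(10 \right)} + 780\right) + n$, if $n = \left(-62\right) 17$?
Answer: $-254$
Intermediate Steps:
$p{\left(D \right)} = 2 D$
$n = -1054$
$\left(p{\left(10 \right)} + 780\right) + n = \left(2 \cdot 10 + 780\right) - 1054 = \left(20 + 780\right) - 1054 = 800 - 1054 = -254$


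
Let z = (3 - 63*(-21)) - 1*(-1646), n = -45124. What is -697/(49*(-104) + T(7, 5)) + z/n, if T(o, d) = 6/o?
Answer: 1678833/23667538 ≈ 0.070934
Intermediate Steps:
z = 2972 (z = (3 + 1323) + 1646 = 1326 + 1646 = 2972)
-697/(49*(-104) + T(7, 5)) + z/n = -697/(49*(-104) + 6/7) + 2972/(-45124) = -697/(-5096 + 6*(⅐)) + 2972*(-1/45124) = -697/(-5096 + 6/7) - 743/11281 = -697/(-35666/7) - 743/11281 = -697*(-7/35666) - 743/11281 = 287/2098 - 743/11281 = 1678833/23667538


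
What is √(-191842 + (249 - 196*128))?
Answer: I*√216681 ≈ 465.49*I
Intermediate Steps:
√(-191842 + (249 - 196*128)) = √(-191842 + (249 - 25088)) = √(-191842 - 24839) = √(-216681) = I*√216681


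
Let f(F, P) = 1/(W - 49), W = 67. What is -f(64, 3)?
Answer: -1/18 ≈ -0.055556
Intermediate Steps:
f(F, P) = 1/18 (f(F, P) = 1/(67 - 49) = 1/18)
-f(64, 3) = -1*1/18 = -1/18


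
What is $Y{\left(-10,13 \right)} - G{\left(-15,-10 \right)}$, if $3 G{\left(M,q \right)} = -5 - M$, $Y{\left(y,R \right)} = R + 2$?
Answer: $\frac{35}{3} \approx 11.667$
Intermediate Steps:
$Y{\left(y,R \right)} = 2 + R$
$G{\left(M,q \right)} = - \frac{5}{3} - \frac{M}{3}$ ($G{\left(M,q \right)} = \frac{-5 - M}{3} = - \frac{5}{3} - \frac{M}{3}$)
$Y{\left(-10,13 \right)} - G{\left(-15,-10 \right)} = \left(2 + 13\right) - \left(- \frac{5}{3} - -5\right) = 15 - \left(- \frac{5}{3} + 5\right) = 15 - \frac{10}{3} = \frac{35}{3}$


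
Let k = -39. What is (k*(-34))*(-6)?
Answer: -7956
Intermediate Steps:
(k*(-34))*(-6) = -39*(-34)*(-6) = 1326*(-6) = -7956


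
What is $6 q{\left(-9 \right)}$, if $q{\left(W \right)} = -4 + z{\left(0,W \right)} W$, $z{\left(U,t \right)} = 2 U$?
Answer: $-24$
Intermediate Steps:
$q{\left(W \right)} = -4$ ($q{\left(W \right)} = -4 + 2 \cdot 0 W = -4 + 0 W = -4 + 0 = -4$)
$6 q{\left(-9 \right)} = 6 \left(-4\right) = -24$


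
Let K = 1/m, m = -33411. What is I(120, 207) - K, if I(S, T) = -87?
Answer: -2906756/33411 ≈ -87.000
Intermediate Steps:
K = -1/33411 (K = 1/(-33411) = -1/33411 ≈ -2.9930e-5)
I(120, 207) - K = -87 - 1*(-1/33411) = -87 + 1/33411 = -2906756/33411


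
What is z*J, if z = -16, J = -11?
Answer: 176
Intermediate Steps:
z*J = -16*(-11) = 176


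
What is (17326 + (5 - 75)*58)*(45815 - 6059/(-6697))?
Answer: 4070395026324/6697 ≈ 6.0779e+8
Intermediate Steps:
(17326 + (5 - 75)*58)*(45815 - 6059/(-6697)) = (17326 - 70*58)*(45815 - 6059*(-1/6697)) = (17326 - 4060)*(45815 + 6059/6697) = 13266*(306829114/6697) = 4070395026324/6697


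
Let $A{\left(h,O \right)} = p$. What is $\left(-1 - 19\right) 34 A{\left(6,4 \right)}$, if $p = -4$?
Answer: $2720$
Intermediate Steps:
$A{\left(h,O \right)} = -4$
$\left(-1 - 19\right) 34 A{\left(6,4 \right)} = \left(-1 - 19\right) 34 \left(-4\right) = \left(-20\right) 34 \left(-4\right) = \left(-680\right) \left(-4\right) = 2720$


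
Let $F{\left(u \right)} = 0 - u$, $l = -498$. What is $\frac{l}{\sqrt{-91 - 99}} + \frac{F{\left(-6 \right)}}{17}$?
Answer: $\frac{6}{17} + \frac{249 i \sqrt{190}}{95} \approx 0.35294 + 36.129 i$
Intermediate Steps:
$F{\left(u \right)} = - u$
$\frac{l}{\sqrt{-91 - 99}} + \frac{F{\left(-6 \right)}}{17} = - \frac{498}{\sqrt{-91 - 99}} + \frac{\left(-1\right) \left(-6\right)}{17} = - \frac{498}{\sqrt{-190}} + 6 \cdot \frac{1}{17} = - \frac{498}{i \sqrt{190}} + \frac{6}{17} = - 498 \left(- \frac{i \sqrt{190}}{190}\right) + \frac{6}{17} = \frac{249 i \sqrt{190}}{95} + \frac{6}{17} = \frac{6}{17} + \frac{249 i \sqrt{190}}{95}$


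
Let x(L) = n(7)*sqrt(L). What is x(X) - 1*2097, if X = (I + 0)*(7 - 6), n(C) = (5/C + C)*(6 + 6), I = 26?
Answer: -2097 + 648*sqrt(26)/7 ≈ -1625.0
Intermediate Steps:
n(C) = 12*C + 60/C (n(C) = (C + 5/C)*12 = 12*C + 60/C)
X = 26 (X = (26 + 0)*(7 - 6) = 26*1 = 26)
x(L) = 648*sqrt(L)/7 (x(L) = (12*7 + 60/7)*sqrt(L) = (84 + 60*(1/7))*sqrt(L) = (84 + 60/7)*sqrt(L) = 648*sqrt(L)/7)
x(X) - 1*2097 = 648*sqrt(26)/7 - 1*2097 = 648*sqrt(26)/7 - 2097 = -2097 + 648*sqrt(26)/7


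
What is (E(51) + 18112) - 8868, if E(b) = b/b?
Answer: 9245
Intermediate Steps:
E(b) = 1
(E(51) + 18112) - 8868 = (1 + 18112) - 8868 = 18113 - 8868 = 9245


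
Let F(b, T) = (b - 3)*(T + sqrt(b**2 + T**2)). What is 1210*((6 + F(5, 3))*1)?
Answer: 14520 + 2420*sqrt(34) ≈ 28631.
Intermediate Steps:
F(b, T) = (-3 + b)*(T + sqrt(T**2 + b**2))
1210*((6 + F(5, 3))*1) = 1210*((6 + (-3*3 - 3*sqrt(3**2 + 5**2) + 3*5 + 5*sqrt(3**2 + 5**2)))*1) = 1210*((6 + (-9 - 3*sqrt(9 + 25) + 15 + 5*sqrt(9 + 25)))*1) = 1210*((6 + (-9 - 3*sqrt(34) + 15 + 5*sqrt(34)))*1) = 1210*((6 + (6 + 2*sqrt(34)))*1) = 1210*((12 + 2*sqrt(34))*1) = 1210*(12 + 2*sqrt(34)) = 14520 + 2420*sqrt(34)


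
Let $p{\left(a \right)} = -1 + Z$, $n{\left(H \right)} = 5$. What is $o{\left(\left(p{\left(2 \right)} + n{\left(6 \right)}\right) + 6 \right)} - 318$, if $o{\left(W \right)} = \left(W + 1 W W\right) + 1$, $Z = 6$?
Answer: $-45$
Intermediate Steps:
$p{\left(a \right)} = 5$ ($p{\left(a \right)} = -1 + 6 = 5$)
$o{\left(W \right)} = 1 + W + W^{2}$ ($o{\left(W \right)} = \left(W + W W\right) + 1 = \left(W + W^{2}\right) + 1 = 1 + W + W^{2}$)
$o{\left(\left(p{\left(2 \right)} + n{\left(6 \right)}\right) + 6 \right)} - 318 = \left(1 + \left(\left(5 + 5\right) + 6\right) + \left(\left(5 + 5\right) + 6\right)^{2}\right) - 318 = \left(1 + \left(10 + 6\right) + \left(10 + 6\right)^{2}\right) - 318 = \left(1 + 16 + 16^{2}\right) - 318 = \left(1 + 16 + 256\right) - 318 = 273 - 318 = -45$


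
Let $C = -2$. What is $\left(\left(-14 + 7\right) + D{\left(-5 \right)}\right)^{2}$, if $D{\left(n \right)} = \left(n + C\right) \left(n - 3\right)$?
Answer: $2401$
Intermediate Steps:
$D{\left(n \right)} = \left(-3 + n\right) \left(-2 + n\right)$ ($D{\left(n \right)} = \left(n - 2\right) \left(n - 3\right) = \left(-2 + n\right) \left(-3 + n\right) = \left(-3 + n\right) \left(-2 + n\right)$)
$\left(\left(-14 + 7\right) + D{\left(-5 \right)}\right)^{2} = \left(\left(-14 + 7\right) + \left(6 + \left(-5\right)^{2} - -25\right)\right)^{2} = \left(-7 + \left(6 + 25 + 25\right)\right)^{2} = \left(-7 + 56\right)^{2} = 49^{2} = 2401$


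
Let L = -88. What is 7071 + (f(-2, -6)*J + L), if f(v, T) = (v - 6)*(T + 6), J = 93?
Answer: 6983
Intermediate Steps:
f(v, T) = (-6 + v)*(6 + T)
7071 + (f(-2, -6)*J + L) = 7071 + ((-36 - 6*(-6) + 6*(-2) - 6*(-2))*93 - 88) = 7071 + ((-36 + 36 - 12 + 12)*93 - 88) = 7071 + (0*93 - 88) = 7071 + (0 - 88) = 7071 - 88 = 6983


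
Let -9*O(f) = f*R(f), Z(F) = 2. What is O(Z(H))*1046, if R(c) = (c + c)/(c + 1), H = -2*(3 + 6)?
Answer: -8368/27 ≈ -309.93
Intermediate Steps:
H = -18 (H = -2*9 = -18)
R(c) = 2*c/(1 + c) (R(c) = (2*c)/(1 + c) = 2*c/(1 + c))
O(f) = -2*f**2/(9*(1 + f)) (O(f) = -f*2*f/(1 + f)/9 = -2*f**2/(9*(1 + f)))
O(Z(H))*1046 = -2*2**2/(9 + 9*2)*1046 = -2*4/(9 + 18)*1046 = -2*4/27*1046 = -2*4*1/27*1046 = -8/27*1046 = -8368/27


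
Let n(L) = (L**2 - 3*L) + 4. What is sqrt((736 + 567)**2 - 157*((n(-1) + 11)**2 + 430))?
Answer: sqrt(1573622) ≈ 1254.4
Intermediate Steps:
n(L) = 4 + L**2 - 3*L
sqrt((736 + 567)**2 - 157*((n(-1) + 11)**2 + 430)) = sqrt((736 + 567)**2 - 157*(((4 + (-1)**2 - 3*(-1)) + 11)**2 + 430)) = sqrt(1303**2 - 157*(((4 + 1 + 3) + 11)**2 + 430)) = sqrt(1697809 - 157*((8 + 11)**2 + 430)) = sqrt(1697809 - 157*(19**2 + 430)) = sqrt(1697809 - 157*(361 + 430)) = sqrt(1697809 - 157*791) = sqrt(1697809 - 124187) = sqrt(1573622)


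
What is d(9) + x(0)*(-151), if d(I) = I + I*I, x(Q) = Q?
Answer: 90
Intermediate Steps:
d(I) = I + I**2
d(9) + x(0)*(-151) = 9*(1 + 9) + 0*(-151) = 9*10 + 0 = 90 + 0 = 90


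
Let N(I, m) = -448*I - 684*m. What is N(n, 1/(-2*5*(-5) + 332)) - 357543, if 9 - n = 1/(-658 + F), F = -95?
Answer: -52003144319/143823 ≈ -3.6158e+5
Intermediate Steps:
n = 6778/753 (n = 9 - 1/(-658 - 95) = 9 - 1/(-753) = 9 - 1*(-1/753) = 9 + 1/753 = 6778/753 ≈ 9.0013)
N(I, m) = -684*m - 448*I
N(n, 1/(-2*5*(-5) + 332)) - 357543 = (-684/(-2*5*(-5) + 332) - 448*6778/753) - 357543 = (-684/(-10*(-5) + 332) - 3036544/753) - 357543 = (-684/(50 + 332) - 3036544/753) - 357543 = (-684/382 - 3036544/753) - 357543 = (-684*1/382 - 3036544/753) - 357543 = (-342/191 - 3036544/753) - 357543 = -580237430/143823 - 357543 = -52003144319/143823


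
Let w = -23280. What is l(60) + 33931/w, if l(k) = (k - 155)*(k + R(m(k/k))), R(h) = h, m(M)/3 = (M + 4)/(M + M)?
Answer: -149316931/23280 ≈ -6414.0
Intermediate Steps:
m(M) = 3*(4 + M)/(2*M) (m(M) = 3*((M + 4)/(M + M)) = 3*((4 + M)/((2*M))) = 3*((4 + M)*(1/(2*M))) = 3*((4 + M)/(2*M)) = 3*(4 + M)/(2*M))
l(k) = (-155 + k)*(15/2 + k) (l(k) = (k - 155)*(k + (3/2 + 6/((k/k)))) = (-155 + k)*(k + (3/2 + 6/1)) = (-155 + k)*(k + (3/2 + 6*1)) = (-155 + k)*(k + (3/2 + 6)) = (-155 + k)*(k + 15/2) = (-155 + k)*(15/2 + k))
l(60) + 33931/w = (-2325/2 + 60² - 295/2*60) + 33931/(-23280) = (-2325/2 + 3600 - 8850) + 33931*(-1/23280) = -12825/2 - 33931/23280 = -149316931/23280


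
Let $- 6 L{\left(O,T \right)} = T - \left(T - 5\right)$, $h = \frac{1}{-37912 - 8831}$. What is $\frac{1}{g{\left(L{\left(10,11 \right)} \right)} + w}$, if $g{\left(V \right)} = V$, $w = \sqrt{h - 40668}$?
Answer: $- \frac{93486}{4562344285} - \frac{12 i \sqrt{3554233623339}}{4562344285} \approx -2.0491 \cdot 10^{-5} - 0.0049587 i$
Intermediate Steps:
$h = - \frac{1}{46743}$ ($h = \frac{1}{-46743} = - \frac{1}{46743} \approx -2.1394 \cdot 10^{-5}$)
$L{\left(O,T \right)} = - \frac{5}{6}$ ($L{\left(O,T \right)} = - \frac{T - \left(T - 5\right)}{6} = - \frac{T - \left(-5 + T\right)}{6} = \left(- \frac{1}{6}\right) 5 = - \frac{5}{6}$)
$w = \frac{5 i \sqrt{3554233623339}}{46743}$ ($w = \sqrt{- \frac{1}{46743} - 40668} = \sqrt{- \frac{1900944325}{46743}} = \frac{5 i \sqrt{3554233623339}}{46743} \approx 201.66 i$)
$\frac{1}{g{\left(L{\left(10,11 \right)} \right)} + w} = \frac{1}{- \frac{5}{6} + \frac{5 i \sqrt{3554233623339}}{46743}}$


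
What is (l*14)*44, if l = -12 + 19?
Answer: 4312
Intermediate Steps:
l = 7
(l*14)*44 = (7*14)*44 = 98*44 = 4312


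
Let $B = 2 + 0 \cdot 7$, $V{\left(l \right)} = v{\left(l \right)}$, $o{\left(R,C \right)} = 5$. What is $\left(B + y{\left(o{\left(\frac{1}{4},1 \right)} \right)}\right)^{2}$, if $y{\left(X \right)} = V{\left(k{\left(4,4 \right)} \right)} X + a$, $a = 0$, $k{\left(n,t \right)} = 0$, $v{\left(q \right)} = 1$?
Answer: $49$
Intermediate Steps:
$V{\left(l \right)} = 1$
$B = 2$ ($B = 2 + 0 = 2$)
$y{\left(X \right)} = X$ ($y{\left(X \right)} = 1 X + 0 = X + 0 = X$)
$\left(B + y{\left(o{\left(\frac{1}{4},1 \right)} \right)}\right)^{2} = \left(2 + 5\right)^{2} = 7^{2} = 49$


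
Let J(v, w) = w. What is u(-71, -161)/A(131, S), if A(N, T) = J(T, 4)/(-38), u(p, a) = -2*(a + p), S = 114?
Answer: -4408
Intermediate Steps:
u(p, a) = -2*a - 2*p
A(N, T) = -2/19 (A(N, T) = 4/(-38) = 4*(-1/38) = -2/19)
u(-71, -161)/A(131, S) = (-2*(-161) - 2*(-71))/(-2/19) = (322 + 142)*(-19/2) = 464*(-19/2) = -4408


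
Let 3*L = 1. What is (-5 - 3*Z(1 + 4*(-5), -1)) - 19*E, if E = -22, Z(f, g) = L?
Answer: 412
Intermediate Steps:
L = 1/3 (L = (1/3)*1 = 1/3 ≈ 0.33333)
Z(f, g) = 1/3
(-5 - 3*Z(1 + 4*(-5), -1)) - 19*E = (-5 - 3*1/3) - 19*(-22) = (-5 - 1) + 418 = -6 + 418 = 412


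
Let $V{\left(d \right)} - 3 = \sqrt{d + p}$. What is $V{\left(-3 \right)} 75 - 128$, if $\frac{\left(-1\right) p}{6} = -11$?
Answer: $97 + 225 \sqrt{7} \approx 692.29$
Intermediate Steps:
$p = 66$ ($p = \left(-6\right) \left(-11\right) = 66$)
$V{\left(d \right)} = 3 + \sqrt{66 + d}$ ($V{\left(d \right)} = 3 + \sqrt{d + 66} = 3 + \sqrt{66 + d}$)
$V{\left(-3 \right)} 75 - 128 = \left(3 + \sqrt{66 - 3}\right) 75 - 128 = \left(3 + \sqrt{63}\right) 75 - 128 = \left(3 + 3 \sqrt{7}\right) 75 - 128 = \left(225 + 225 \sqrt{7}\right) - 128 = 97 + 225 \sqrt{7}$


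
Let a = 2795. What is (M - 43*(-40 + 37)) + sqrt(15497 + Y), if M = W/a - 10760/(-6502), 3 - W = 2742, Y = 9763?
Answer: 1178296916/9086545 + 2*sqrt(6315) ≈ 288.61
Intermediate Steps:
W = -2739 (W = 3 - 1*2742 = 3 - 2742 = -2739)
M = 6132611/9086545 (M = -2739/2795 - 10760/(-6502) = -2739*1/2795 - 10760*(-1/6502) = -2739/2795 + 5380/3251 = 6132611/9086545 ≈ 0.67491)
(M - 43*(-40 + 37)) + sqrt(15497 + Y) = (6132611/9086545 - 43*(-40 + 37)) + sqrt(15497 + 9763) = (6132611/9086545 - 43*(-3)) + sqrt(25260) = (6132611/9086545 + 129) + 2*sqrt(6315) = 1178296916/9086545 + 2*sqrt(6315)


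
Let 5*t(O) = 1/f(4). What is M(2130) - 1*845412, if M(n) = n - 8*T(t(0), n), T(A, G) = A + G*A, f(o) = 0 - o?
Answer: -4212148/5 ≈ -8.4243e+5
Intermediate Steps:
f(o) = -o
t(O) = -1/20 (t(O) = 1/(5*((-1*4))) = (⅕)/(-4) = (⅕)*(-¼) = -1/20)
T(A, G) = A + A*G
M(n) = ⅖ + 7*n/5 (M(n) = n - (-2)*(1 + n)/5 = n - 8*(-1/20 - n/20) = n + (⅖ + 2*n/5) = ⅖ + 7*n/5)
M(2130) - 1*845412 = (⅖ + (7/5)*2130) - 1*845412 = (⅖ + 2982) - 845412 = 14912/5 - 845412 = -4212148/5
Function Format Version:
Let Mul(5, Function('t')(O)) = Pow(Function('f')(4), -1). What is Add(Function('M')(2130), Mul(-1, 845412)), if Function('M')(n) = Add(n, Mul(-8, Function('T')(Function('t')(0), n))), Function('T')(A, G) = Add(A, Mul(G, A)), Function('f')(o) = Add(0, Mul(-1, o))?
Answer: Rational(-4212148, 5) ≈ -8.4243e+5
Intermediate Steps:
Function('f')(o) = Mul(-1, o)
Function('t')(O) = Rational(-1, 20) (Function('t')(O) = Mul(Rational(1, 5), Pow(Mul(-1, 4), -1)) = Mul(Rational(1, 5), Pow(-4, -1)) = Mul(Rational(1, 5), Rational(-1, 4)) = Rational(-1, 20))
Function('T')(A, G) = Add(A, Mul(A, G))
Function('M')(n) = Add(Rational(2, 5), Mul(Rational(7, 5), n)) (Function('M')(n) = Add(n, Mul(-8, Mul(Rational(-1, 20), Add(1, n)))) = Add(n, Mul(-8, Add(Rational(-1, 20), Mul(Rational(-1, 20), n)))) = Add(n, Add(Rational(2, 5), Mul(Rational(2, 5), n))) = Add(Rational(2, 5), Mul(Rational(7, 5), n)))
Add(Function('M')(2130), Mul(-1, 845412)) = Add(Add(Rational(2, 5), Mul(Rational(7, 5), 2130)), Mul(-1, 845412)) = Add(Add(Rational(2, 5), 2982), -845412) = Add(Rational(14912, 5), -845412) = Rational(-4212148, 5)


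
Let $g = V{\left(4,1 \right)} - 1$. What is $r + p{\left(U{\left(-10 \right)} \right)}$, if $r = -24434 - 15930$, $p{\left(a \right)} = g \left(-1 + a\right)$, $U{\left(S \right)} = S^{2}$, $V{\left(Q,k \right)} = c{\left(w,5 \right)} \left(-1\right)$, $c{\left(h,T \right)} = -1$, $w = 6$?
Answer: $-40364$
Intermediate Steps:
$V{\left(Q,k \right)} = 1$ ($V{\left(Q,k \right)} = \left(-1\right) \left(-1\right) = 1$)
$g = 0$ ($g = 1 - 1 = 0$)
$p{\left(a \right)} = 0$ ($p{\left(a \right)} = 0 \left(-1 + a\right) = 0$)
$r = -40364$
$r + p{\left(U{\left(-10 \right)} \right)} = -40364 + 0 = -40364$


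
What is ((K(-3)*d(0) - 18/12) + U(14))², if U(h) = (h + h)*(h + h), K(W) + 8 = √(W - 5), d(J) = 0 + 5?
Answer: 2204425/4 + 14850*I*√2 ≈ 5.5111e+5 + 21001.0*I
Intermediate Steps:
d(J) = 5
K(W) = -8 + √(-5 + W) (K(W) = -8 + √(W - 5) = -8 + √(-5 + W))
U(h) = 4*h² (U(h) = (2*h)*(2*h) = 4*h²)
((K(-3)*d(0) - 18/12) + U(14))² = (((-8 + √(-5 - 3))*5 - 18/12) + 4*14²)² = (((-8 + √(-8))*5 - 18*1/12) + 4*196)² = (((-8 + 2*I*√2)*5 - 3/2) + 784)² = (((-40 + 10*I*√2) - 3/2) + 784)² = ((-83/2 + 10*I*√2) + 784)² = (1485/2 + 10*I*√2)²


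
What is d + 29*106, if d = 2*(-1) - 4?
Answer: 3068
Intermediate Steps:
d = -6 (d = -2 - 4 = -6)
d + 29*106 = -6 + 29*106 = -6 + 3074 = 3068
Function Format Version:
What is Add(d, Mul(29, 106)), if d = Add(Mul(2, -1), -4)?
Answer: 3068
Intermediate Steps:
d = -6 (d = Add(-2, -4) = -6)
Add(d, Mul(29, 106)) = Add(-6, Mul(29, 106)) = Add(-6, 3074) = 3068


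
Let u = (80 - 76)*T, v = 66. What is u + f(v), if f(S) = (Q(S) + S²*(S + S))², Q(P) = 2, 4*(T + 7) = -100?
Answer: 330618099908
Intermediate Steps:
T = -32 (T = -7 + (¼)*(-100) = -7 - 25 = -32)
u = -128 (u = (80 - 76)*(-32) = 4*(-32) = -128)
f(S) = (2 + 2*S³)² (f(S) = (2 + S²*(S + S))² = (2 + S²*(2*S))² = (2 + 2*S³)²)
u + f(v) = -128 + 4*(1 + 66³)² = -128 + 4*(1 + 287496)² = -128 + 4*287497² = -128 + 4*82654525009 = -128 + 330618100036 = 330618099908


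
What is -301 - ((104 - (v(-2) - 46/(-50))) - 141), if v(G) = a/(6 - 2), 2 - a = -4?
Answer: -13079/50 ≈ -261.58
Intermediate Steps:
a = 6 (a = 2 - 1*(-4) = 2 + 4 = 6)
v(G) = 3/2 (v(G) = 6/(6 - 2) = 6/4 = 6*(¼) = 3/2)
-301 - ((104 - (v(-2) - 46/(-50))) - 141) = -301 - ((104 - (3/2 - 46/(-50))) - 141) = -301 - ((104 - (3/2 - 46*(-1)/50)) - 141) = -301 - ((104 - (3/2 - 1*(-23/25))) - 141) = -301 - ((104 - (3/2 + 23/25)) - 141) = -301 - ((104 - 1*121/50) - 141) = -301 - ((104 - 121/50) - 141) = -301 - (5079/50 - 141) = -301 - 1*(-1971/50) = -301 + 1971/50 = -13079/50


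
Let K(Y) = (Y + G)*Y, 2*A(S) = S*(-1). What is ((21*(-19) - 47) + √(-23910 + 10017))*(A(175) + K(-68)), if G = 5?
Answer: -1871639 + 8393*I*√13893/2 ≈ -1.8716e+6 + 4.9464e+5*I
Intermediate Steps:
A(S) = -S/2 (A(S) = (S*(-1))/2 = (-S)/2 = -S/2)
K(Y) = Y*(5 + Y) (K(Y) = (Y + 5)*Y = (5 + Y)*Y = Y*(5 + Y))
((21*(-19) - 47) + √(-23910 + 10017))*(A(175) + K(-68)) = ((21*(-19) - 47) + √(-23910 + 10017))*(-½*175 - 68*(5 - 68)) = ((-399 - 47) + √(-13893))*(-175/2 - 68*(-63)) = (-446 + I*√13893)*(-175/2 + 4284) = (-446 + I*√13893)*(8393/2) = -1871639 + 8393*I*√13893/2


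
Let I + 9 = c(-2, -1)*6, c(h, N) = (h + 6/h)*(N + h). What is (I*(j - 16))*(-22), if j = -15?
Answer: 55242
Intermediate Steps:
c(h, N) = (N + h)*(h + 6/h)
I = 81 (I = -9 + (6 + (-2)² - 1*(-2) + 6*(-1)/(-2))*6 = -9 + (6 + 4 + 2 + 6*(-1)*(-½))*6 = -9 + (6 + 4 + 2 + 3)*6 = -9 + 15*6 = -9 + 90 = 81)
(I*(j - 16))*(-22) = (81*(-15 - 16))*(-22) = (81*(-31))*(-22) = -2511*(-22) = 55242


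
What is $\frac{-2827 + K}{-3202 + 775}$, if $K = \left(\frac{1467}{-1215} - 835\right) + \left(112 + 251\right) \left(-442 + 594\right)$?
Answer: $- \frac{6954227}{327645} \approx -21.225$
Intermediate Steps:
$K = \frac{7335872}{135}$ ($K = \left(1467 \left(- \frac{1}{1215}\right) - 835\right) + 363 \cdot 152 = \left(- \frac{163}{135} - 835\right) + 55176 = - \frac{112888}{135} + 55176 = \frac{7335872}{135} \approx 54340.0$)
$\frac{-2827 + K}{-3202 + 775} = \frac{-2827 + \frac{7335872}{135}}{-3202 + 775} = \frac{6954227}{135 \left(-2427\right)} = \frac{6954227}{135} \left(- \frac{1}{2427}\right) = - \frac{6954227}{327645}$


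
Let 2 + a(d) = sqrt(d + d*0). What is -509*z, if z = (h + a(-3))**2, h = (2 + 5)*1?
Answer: -11198 - 5090*I*sqrt(3) ≈ -11198.0 - 8816.1*I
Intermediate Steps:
h = 7 (h = 7*1 = 7)
a(d) = -2 + sqrt(d) (a(d) = -2 + sqrt(d + d*0) = -2 + sqrt(d + 0) = -2 + sqrt(d))
z = (5 + I*sqrt(3))**2 (z = (7 + (-2 + sqrt(-3)))**2 = (7 + (-2 + I*sqrt(3)))**2 = (5 + I*sqrt(3))**2 ≈ 22.0 + 17.32*I)
-509*z = -509*(5 + I*sqrt(3))**2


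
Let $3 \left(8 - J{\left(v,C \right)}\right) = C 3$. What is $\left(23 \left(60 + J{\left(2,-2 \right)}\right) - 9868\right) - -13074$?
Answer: $4816$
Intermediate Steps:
$J{\left(v,C \right)} = 8 - C$ ($J{\left(v,C \right)} = 8 - \frac{C 3}{3} = 8 - \frac{3 C}{3} = 8 - C$)
$\left(23 \left(60 + J{\left(2,-2 \right)}\right) - 9868\right) - -13074 = \left(23 \left(60 + \left(8 - -2\right)\right) - 9868\right) - -13074 = \left(23 \left(60 + \left(8 + 2\right)\right) - 9868\right) + 13074 = \left(23 \left(60 + 10\right) - 9868\right) + 13074 = \left(23 \cdot 70 - 9868\right) + 13074 = \left(1610 - 9868\right) + 13074 = -8258 + 13074 = 4816$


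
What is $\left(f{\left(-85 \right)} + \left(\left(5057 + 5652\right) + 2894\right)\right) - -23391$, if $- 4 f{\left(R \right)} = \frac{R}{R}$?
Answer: $\frac{147975}{4} \approx 36994.0$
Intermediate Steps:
$f{\left(R \right)} = - \frac{1}{4}$ ($f{\left(R \right)} = - \frac{R \frac{1}{R}}{4} = \left(- \frac{1}{4}\right) 1 = - \frac{1}{4}$)
$\left(f{\left(-85 \right)} + \left(\left(5057 + 5652\right) + 2894\right)\right) - -23391 = \left(- \frac{1}{4} + \left(\left(5057 + 5652\right) + 2894\right)\right) - -23391 = \left(- \frac{1}{4} + \left(10709 + 2894\right)\right) + 23391 = \left(- \frac{1}{4} + 13603\right) + 23391 = \frac{54411}{4} + 23391 = \frac{147975}{4}$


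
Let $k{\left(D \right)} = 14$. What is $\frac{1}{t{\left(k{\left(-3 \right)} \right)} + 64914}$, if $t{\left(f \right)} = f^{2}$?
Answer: $\frac{1}{65110} \approx 1.5359 \cdot 10^{-5}$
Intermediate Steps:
$\frac{1}{t{\left(k{\left(-3 \right)} \right)} + 64914} = \frac{1}{14^{2} + 64914} = \frac{1}{196 + 64914} = \frac{1}{65110}$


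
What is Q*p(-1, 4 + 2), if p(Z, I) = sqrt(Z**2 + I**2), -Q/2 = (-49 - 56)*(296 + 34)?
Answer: 69300*sqrt(37) ≈ 4.2154e+5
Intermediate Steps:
Q = 69300 (Q = -2*(-49 - 56)*(296 + 34) = -(-210)*330 = -2*(-34650) = 69300)
p(Z, I) = sqrt(I**2 + Z**2)
Q*p(-1, 4 + 2) = 69300*sqrt((4 + 2)**2 + (-1)**2) = 69300*sqrt(6**2 + 1) = 69300*sqrt(36 + 1) = 69300*sqrt(37)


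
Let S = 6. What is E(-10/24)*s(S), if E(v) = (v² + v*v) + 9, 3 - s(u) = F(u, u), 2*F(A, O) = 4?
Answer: 673/72 ≈ 9.3472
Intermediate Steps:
F(A, O) = 2 (F(A, O) = (½)*4 = 2)
s(u) = 1 (s(u) = 3 - 1*2 = 3 - 2 = 1)
E(v) = 9 + 2*v² (E(v) = (v² + v²) + 9 = 2*v² + 9 = 9 + 2*v²)
E(-10/24)*s(S) = (9 + 2*(-10/24)²)*1 = (9 + 2*(-10*1/24)²)*1 = (9 + 2*(-5/12)²)*1 = (9 + 2*(25/144))*1 = (9 + 25/72)*1 = (673/72)*1 = 673/72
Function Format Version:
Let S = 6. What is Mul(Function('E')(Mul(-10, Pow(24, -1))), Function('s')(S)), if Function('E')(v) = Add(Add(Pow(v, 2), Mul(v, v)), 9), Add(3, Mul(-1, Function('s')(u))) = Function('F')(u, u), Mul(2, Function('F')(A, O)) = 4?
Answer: Rational(673, 72) ≈ 9.3472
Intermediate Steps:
Function('F')(A, O) = 2 (Function('F')(A, O) = Mul(Rational(1, 2), 4) = 2)
Function('s')(u) = 1 (Function('s')(u) = Add(3, Mul(-1, 2)) = Add(3, -2) = 1)
Function('E')(v) = Add(9, Mul(2, Pow(v, 2))) (Function('E')(v) = Add(Add(Pow(v, 2), Pow(v, 2)), 9) = Add(Mul(2, Pow(v, 2)), 9) = Add(9, Mul(2, Pow(v, 2))))
Mul(Function('E')(Mul(-10, Pow(24, -1))), Function('s')(S)) = Mul(Add(9, Mul(2, Pow(Mul(-10, Pow(24, -1)), 2))), 1) = Mul(Add(9, Mul(2, Pow(Mul(-10, Rational(1, 24)), 2))), 1) = Mul(Add(9, Mul(2, Pow(Rational(-5, 12), 2))), 1) = Mul(Add(9, Mul(2, Rational(25, 144))), 1) = Mul(Add(9, Rational(25, 72)), 1) = Mul(Rational(673, 72), 1) = Rational(673, 72)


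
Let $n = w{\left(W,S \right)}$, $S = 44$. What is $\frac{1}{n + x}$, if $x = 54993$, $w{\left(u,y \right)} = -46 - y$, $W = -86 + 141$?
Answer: $\frac{1}{54903} \approx 1.8214 \cdot 10^{-5}$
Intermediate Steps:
$W = 55$
$n = -90$ ($n = -46 - 44 = -90$)
$\frac{1}{n + x} = \frac{1}{-90 + 54993} = \frac{1}{54903}$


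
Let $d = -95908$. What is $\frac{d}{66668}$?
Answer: $- \frac{23977}{16667} \approx -1.4386$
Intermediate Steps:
$\frac{d}{66668} = - \frac{95908}{66668} = \left(-95908\right) \frac{1}{66668} = - \frac{23977}{16667}$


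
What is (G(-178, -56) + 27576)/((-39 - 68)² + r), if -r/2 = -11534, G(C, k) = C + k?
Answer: 3906/4931 ≈ 0.79213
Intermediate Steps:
r = 23068 (r = -2*(-11534) = 23068)
(G(-178, -56) + 27576)/((-39 - 68)² + r) = ((-178 - 56) + 27576)/((-39 - 68)² + 23068) = (-234 + 27576)/((-107)² + 23068) = 27342/(11449 + 23068) = 27342/34517 = 27342*(1/34517) = 3906/4931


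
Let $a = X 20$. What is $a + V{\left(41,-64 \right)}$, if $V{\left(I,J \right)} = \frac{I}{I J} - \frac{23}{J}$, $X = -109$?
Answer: $- \frac{69749}{32} \approx -2179.7$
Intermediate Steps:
$a = -2180$ ($a = \left(-109\right) 20 = -2180$)
$V{\left(I,J \right)} = - \frac{22}{J}$ ($V{\left(I,J \right)} = I \frac{1}{I J} - \frac{23}{J} = \frac{1}{J} - \frac{23}{J} = - \frac{22}{J}$)
$a + V{\left(41,-64 \right)} = -2180 - \frac{22}{-64} = -2180 - - \frac{11}{32} = -2180 + \frac{11}{32} = - \frac{69749}{32}$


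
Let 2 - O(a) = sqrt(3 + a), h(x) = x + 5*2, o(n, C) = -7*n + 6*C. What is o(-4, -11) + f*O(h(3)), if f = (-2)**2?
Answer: -46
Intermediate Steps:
f = 4
h(x) = 10 + x (h(x) = x + 10 = 10 + x)
O(a) = 2 - sqrt(3 + a)
o(-4, -11) + f*O(h(3)) = (-7*(-4) + 6*(-11)) + 4*(2 - sqrt(3 + (10 + 3))) = (28 - 66) + 4*(2 - sqrt(3 + 13)) = -38 + 4*(2 - sqrt(16)) = -38 + 4*(2 - 1*4) = -38 + 4*(2 - 4) = -38 + 4*(-2) = -38 - 8 = -46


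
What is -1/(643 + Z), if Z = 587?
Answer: -1/1230 ≈ -0.00081301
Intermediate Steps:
-1/(643 + Z) = -1/(643 + 587) = -1/1230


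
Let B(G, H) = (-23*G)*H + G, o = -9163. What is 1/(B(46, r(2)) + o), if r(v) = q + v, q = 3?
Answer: -1/14407 ≈ -6.9411e-5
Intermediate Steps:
r(v) = 3 + v
B(G, H) = G - 23*G*H (B(G, H) = -23*G*H + G = G - 23*G*H)
1/(B(46, r(2)) + o) = 1/(46*(1 - 23*(3 + 2)) - 9163) = 1/(46*(1 - 23*5) - 9163) = 1/(46*(1 - 115) - 9163) = 1/(46*(-114) - 9163) = 1/(-5244 - 9163) = 1/(-14407) = -1/14407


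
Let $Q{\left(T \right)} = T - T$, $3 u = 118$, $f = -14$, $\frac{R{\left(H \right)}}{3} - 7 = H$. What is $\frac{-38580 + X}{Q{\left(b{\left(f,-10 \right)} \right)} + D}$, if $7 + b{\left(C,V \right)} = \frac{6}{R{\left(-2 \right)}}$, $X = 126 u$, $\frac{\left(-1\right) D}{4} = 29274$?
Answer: $\frac{1401}{4879} \approx 0.28715$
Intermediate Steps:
$R{\left(H \right)} = 21 + 3 H$
$u = \frac{118}{3}$ ($u = \frac{1}{3} \cdot 118 = \frac{118}{3} \approx 39.333$)
$D = -117096$ ($D = \left(-4\right) 29274 = -117096$)
$X = 4956$ ($X = 126 \cdot \frac{118}{3} = 4956$)
$b{\left(C,V \right)} = - \frac{33}{5}$ ($b{\left(C,V \right)} = -7 + \frac{6}{21 + 3 \left(-2\right)} = -7 + \frac{6}{21 - 6} = -7 + \frac{6}{15} = -7 + 6 \cdot \frac{1}{15} = -7 + \frac{2}{5} = - \frac{33}{5}$)
$Q{\left(T \right)} = 0$
$\frac{-38580 + X}{Q{\left(b{\left(f,-10 \right)} \right)} + D} = \frac{-38580 + 4956}{0 - 117096} = - \frac{33624}{-117096} = \left(-33624\right) \left(- \frac{1}{117096}\right) = \frac{1401}{4879}$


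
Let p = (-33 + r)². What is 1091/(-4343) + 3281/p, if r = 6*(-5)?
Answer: 9919204/17237367 ≈ 0.57545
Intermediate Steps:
r = -30
p = 3969 (p = (-33 - 30)² = (-63)² = 3969)
1091/(-4343) + 3281/p = 1091/(-4343) + 3281/3969 = 1091*(-1/4343) + 3281*(1/3969) = -1091/4343 + 3281/3969 = 9919204/17237367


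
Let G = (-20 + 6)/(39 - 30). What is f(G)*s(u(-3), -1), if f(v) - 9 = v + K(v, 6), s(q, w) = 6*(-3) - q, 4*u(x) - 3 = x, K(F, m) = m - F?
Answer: -270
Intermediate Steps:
G = -14/9 ≈ -1.5556
u(x) = ¾ + x/4
s(q, w) = -18 - q
f(v) = 15 (f(v) = 9 + (v + (6 - v)) = 9 + 6 = 15)
f(G)*s(u(-3), -1) = 15*(-18 - (¾ + (¼)*(-3))) = 15*(-18 - (¾ - ¾)) = 15*(-18 - 1*0) = 15*(-18 + 0) = 15*(-18) = -270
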